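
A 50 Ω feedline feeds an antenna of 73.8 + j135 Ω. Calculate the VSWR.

VSWR ≈ 6.95

Γ = (Z_L − Z_0)/(Z_L + Z_0) = (23.8 + j135)/(123.8 + j135)
|Γ| = 137/183 = 0.748
VSWR = (1 + |Γ|)/(1 − |Γ|) = 1.75/0.252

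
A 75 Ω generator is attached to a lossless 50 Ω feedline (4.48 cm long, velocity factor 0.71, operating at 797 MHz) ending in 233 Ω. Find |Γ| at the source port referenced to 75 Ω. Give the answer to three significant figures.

|Γ| ≈ 0.717

λ = v/f = 0.71·c / 797 MHz = 0.267 m
βl = 2π·l/λ = 2π × 0.168 = 60.3°
tan(βl) = 1.76
Z_in = Z_0·(Z_L + jZ_0·tanβl)/(Z_0 + jZ_L·tanβl) = 14 − j26.8 Ω
Γ_s = (Z_in − Z_s)/(Z_in + Z_s) = (-61 − j26.8)/(89 − j26.8), |Γ_s| = 0.717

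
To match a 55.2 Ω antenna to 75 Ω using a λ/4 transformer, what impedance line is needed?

Z_qwt ≈ 64.3 Ω

Z_qwt = √(Z_0·R_L) = √(75 × 55.2) = √4140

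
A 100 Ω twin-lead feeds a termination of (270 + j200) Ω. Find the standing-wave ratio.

VSWR ≈ 4.32

Γ = (Z_L − Z_0)/(Z_L + Z_0) = (170 + j200)/(370 + j200)
|Γ| = 262/421 = 0.624
VSWR = (1 + |Γ|)/(1 − |Γ|) = 1.62/0.376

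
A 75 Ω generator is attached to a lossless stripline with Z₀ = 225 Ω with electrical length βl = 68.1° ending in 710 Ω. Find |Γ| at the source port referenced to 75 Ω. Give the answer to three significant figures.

|Γ| ≈ 0.457

tan(βl) = 2.49
Z_in = Z_0·(Z_L + jZ_0·tanβl)/(Z_0 + jZ_L·tanβl) = 81.5 − j80.1 Ω
Γ_s = (Z_in − Z_s)/(Z_in + Z_s) = (6.5 − j80.1)/(157 − j80.1), |Γ_s| = 0.457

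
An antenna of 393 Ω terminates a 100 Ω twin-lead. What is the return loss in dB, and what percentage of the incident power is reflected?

Γ = (393 − 100)/(393 + 100) = 0.594
RL = −20·log₁₀(0.594) = 4.52 dB
P_refl/P_inc = |Γ|² = 0.353

RL ≈ 4.52 dB; 35.3% of incident power reflected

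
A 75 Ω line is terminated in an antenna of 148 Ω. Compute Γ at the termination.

Γ = 0.327

Γ = (Z_L − Z_0)/(Z_L + Z_0) = (148 − 75)/(148 + 75) = 73/223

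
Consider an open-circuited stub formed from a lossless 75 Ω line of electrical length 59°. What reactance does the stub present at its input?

tan(βl) = 1.66
For an open-circuited stub, Z_in = −jZ_0·cot(βl) = −jZ_0/tan(βl)

X_in ≈ -45.1 Ω (capacitive)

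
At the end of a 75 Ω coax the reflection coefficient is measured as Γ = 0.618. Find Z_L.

Z_L = Z_0·(1 + Γ)/(1 − Γ) = 75·(1.62)/(0.382)

Z_L ≈ 318 Ω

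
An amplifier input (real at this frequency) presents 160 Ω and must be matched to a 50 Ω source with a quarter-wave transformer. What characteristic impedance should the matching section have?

Z_qwt ≈ 89.4 Ω

Z_qwt = √(Z_0·R_L) = √(50 × 160) = √8000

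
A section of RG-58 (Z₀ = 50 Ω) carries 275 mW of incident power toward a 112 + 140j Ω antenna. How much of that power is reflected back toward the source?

|Γ| = |(62 + j140)/(162 + j140)| = 0.715
|Γ|² = 0.511
P_refl = |Γ|²·P_inc = 141 mW, P_del = (1 − |Γ|²)·P_inc = 134 mW

P_reflected ≈ 141 mW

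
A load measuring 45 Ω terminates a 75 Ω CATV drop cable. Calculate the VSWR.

For a purely resistive load, VSWR = R_L/Z_0 or Z_0/R_L (whichever > 1) = 75/45

VSWR ≈ 1.67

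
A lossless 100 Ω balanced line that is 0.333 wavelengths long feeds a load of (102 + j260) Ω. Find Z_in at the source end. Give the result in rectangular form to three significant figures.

βl = 2π × 0.333 = 120°
tan(βl) = tan(120°) = -1.74
Z_in = Z_0·(Z_L + jZ_0·tanβl)/(Z_0 + jZ_L·tanβl)
     = 100·(102 + j86)/(553 − j178)

Z_in ≈ 12.2 + j19.5 Ω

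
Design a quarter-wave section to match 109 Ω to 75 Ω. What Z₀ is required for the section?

Z_qwt ≈ 90.4 Ω

Z_qwt = √(Z_0·R_L) = √(75 × 109) = √8175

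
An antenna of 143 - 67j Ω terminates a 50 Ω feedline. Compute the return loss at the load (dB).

RL ≈ 5.02 dB

Γ = (93 − j67)/(193 − j67), |Γ| = 0.561
RL = −20·log₁₀|Γ| = −20·log₁₀(0.561)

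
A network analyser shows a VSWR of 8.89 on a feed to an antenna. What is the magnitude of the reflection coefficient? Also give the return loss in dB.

|Γ| = (S − 1)/(S + 1) = (8.89 − 1)/(8.89 + 1) = 7.89/9.89
RL = −20·log₁₀|Γ| = −20·log₁₀(0.798)

|Γ| ≈ 0.798; return loss ≈ 1.96 dB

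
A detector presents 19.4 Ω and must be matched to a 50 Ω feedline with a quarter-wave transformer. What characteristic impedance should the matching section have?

Z_qwt ≈ 31.1 Ω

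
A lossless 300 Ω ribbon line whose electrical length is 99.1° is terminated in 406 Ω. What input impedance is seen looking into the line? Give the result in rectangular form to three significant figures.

tan(βl) = tan(99.1°) = -6.24
Z_in = Z_0·(Z_L + jZ_0·tanβl)/(Z_0 + jZ_L·tanβl)
     = 300·(406 − j1870)/(300 − j2530)

Z_in ≈ 224 + j21.5 Ω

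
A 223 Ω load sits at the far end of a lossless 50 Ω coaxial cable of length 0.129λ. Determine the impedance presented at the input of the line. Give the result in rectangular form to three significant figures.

βl = 2π × 0.129 = 46.4°
tan(βl) = tan(46.4°) = 1.05
Z_in = Z_0·(Z_L + jZ_0·tanβl)/(Z_0 + jZ_L·tanβl)
     = 50·(223 + j52.6)/(50 + j235)

Z_in ≈ 20.4 − j43.2 Ω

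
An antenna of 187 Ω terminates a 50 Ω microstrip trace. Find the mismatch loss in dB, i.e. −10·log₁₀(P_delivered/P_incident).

Γ = (187 − 50)/(187 + 50) = 0.578
|Γ|² = 0.334, so P_del/P_inc = 1 − |Γ|² = 0.666
ML = −10·log₁₀(1 − |Γ|²)

mismatch loss ≈ 1.77 dB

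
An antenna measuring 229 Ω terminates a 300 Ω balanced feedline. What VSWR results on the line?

VSWR ≈ 1.31

Γ = (229 − 300)/(229 + 300) = -0.134
VSWR = (1 + 0.134)/(1 − 0.134)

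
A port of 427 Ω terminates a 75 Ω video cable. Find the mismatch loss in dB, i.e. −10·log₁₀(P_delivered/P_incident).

Γ = (427 − 75)/(427 + 75) = 0.701
|Γ|² = 0.492, so P_del/P_inc = 1 − |Γ|² = 0.508
ML = −10·log₁₀(1 − |Γ|²)

mismatch loss ≈ 2.94 dB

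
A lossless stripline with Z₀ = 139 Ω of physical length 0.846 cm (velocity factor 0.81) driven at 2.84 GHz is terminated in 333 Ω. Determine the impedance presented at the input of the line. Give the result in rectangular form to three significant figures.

λ = v/f = 0.81·c / 2.84 GHz = 0.0856 m
βl = 2π·l/λ = 2π × 0.0989 = 35.6°
tan(βl) = tan(35.6°) = 0.716
Z_in = Z_0·(Z_L + jZ_0·tanβl)/(Z_0 + jZ_L·tanβl)
     = 139·(333 + j99.5)/(139 + j238)

Z_in ≈ 128 − j120 Ω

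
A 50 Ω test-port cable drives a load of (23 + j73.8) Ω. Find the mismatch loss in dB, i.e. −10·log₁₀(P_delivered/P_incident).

Γ = (-27 + j73.8)/(73 + j73.8), |Γ| = 0.757
|Γ|² = 0.573, so P_del/P_inc = 1 − |Γ|² = 0.427
ML = −10·log₁₀(1 − |Γ|²)

mismatch loss ≈ 3.7 dB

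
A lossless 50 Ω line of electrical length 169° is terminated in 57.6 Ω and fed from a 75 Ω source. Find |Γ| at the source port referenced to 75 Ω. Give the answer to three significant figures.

tan(βl) = -0.194
Z_in = Z_0·(Z_L + jZ_0·tanβl)/(Z_0 + jZ_L·tanβl) = 56.9 + j3.03 Ω
Γ_s = (Z_in − Z_s)/(Z_in + Z_s) = (-18.1 + j3.03)/(132 + j3.03), |Γ_s| = 0.139

|Γ| ≈ 0.139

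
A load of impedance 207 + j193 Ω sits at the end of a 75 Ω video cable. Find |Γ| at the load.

Γ = (Z_L − Z_0)/(Z_L + Z_0) = (132 + j193)/(282 + j193)
|Γ| = 234/342

|Γ| ≈ 0.684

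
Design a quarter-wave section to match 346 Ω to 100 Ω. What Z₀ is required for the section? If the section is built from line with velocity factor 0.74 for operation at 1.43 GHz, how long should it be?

Z_qwt ≈ 186 Ω; length ≈ 3.88 cm

Z_qwt = √(Z_0·R_L) = √(100 × 346) = √34600
λ = 0.74·c/f = 0.155 m, so l = λ/4 = 0.0388 m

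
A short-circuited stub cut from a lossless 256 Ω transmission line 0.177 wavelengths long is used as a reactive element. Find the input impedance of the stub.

Z_in ≈ +j518 Ω

βl = 2π × 0.177 = 63.7°
tan(βl) = 2.03
For a short-circuited stub, Z_in = jZ_0·tan(βl)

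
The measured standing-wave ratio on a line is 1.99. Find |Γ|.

|Γ| ≈ 0.331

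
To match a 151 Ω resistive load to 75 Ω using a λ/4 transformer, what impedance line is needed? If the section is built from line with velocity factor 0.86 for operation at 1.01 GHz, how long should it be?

Z_qwt = √(Z_0·R_L) = √(75 × 151) = √11320
λ = 0.86·c/f = 0.255 m, so l = λ/4 = 0.0639 m

Z_qwt ≈ 106 Ω; length ≈ 6.39 cm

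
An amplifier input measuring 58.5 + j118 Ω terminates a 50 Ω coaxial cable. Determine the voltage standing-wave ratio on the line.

VSWR ≈ 6.63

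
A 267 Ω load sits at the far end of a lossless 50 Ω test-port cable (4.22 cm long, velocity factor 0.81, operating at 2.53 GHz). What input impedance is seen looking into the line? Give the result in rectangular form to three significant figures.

Z_in ≈ 55.6 + j98.8 Ω

λ = v/f = 0.81·c / 2.53 GHz = 0.096 m
βl = 2π·l/λ = 2π × 0.439 = 158°
tan(βl) = tan(158°) = -0.401
Z_in = Z_0·(Z_L + jZ_0·tanβl)/(Z_0 + jZ_L·tanβl)
     = 50·(267 − j20)/(50 − j107)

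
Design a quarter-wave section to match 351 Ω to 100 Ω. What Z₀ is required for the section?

Z_qwt ≈ 187 Ω

Z_qwt = √(Z_0·R_L) = √(100 × 351) = √35100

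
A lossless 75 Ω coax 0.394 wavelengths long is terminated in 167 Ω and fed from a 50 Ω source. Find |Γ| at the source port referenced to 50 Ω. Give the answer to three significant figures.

βl = 2π × 0.394 = 142°
tan(βl) = -0.786
Z_in = Z_0·(Z_L + jZ_0·tanβl)/(Z_0 + jZ_L·tanβl) = 66.5 + j57.4 Ω
Γ_s = (Z_in − Z_s)/(Z_in + Z_s) = (16.5 + j57.4)/(117 + j57.4), |Γ_s| = 0.46

|Γ| ≈ 0.46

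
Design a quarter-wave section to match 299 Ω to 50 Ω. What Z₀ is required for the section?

Z_qwt = √(Z_0·R_L) = √(50 × 299) = √14950

Z_qwt ≈ 122 Ω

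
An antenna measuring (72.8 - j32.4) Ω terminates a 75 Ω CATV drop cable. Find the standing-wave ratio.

VSWR ≈ 1.55

Γ = (Z_L − Z_0)/(Z_L + Z_0) = (-2.2 − j32.4)/(147.8 − j32.4)
|Γ| = 32.5/151 = 0.215
VSWR = (1 + |Γ|)/(1 − |Γ|) = 1.21/0.785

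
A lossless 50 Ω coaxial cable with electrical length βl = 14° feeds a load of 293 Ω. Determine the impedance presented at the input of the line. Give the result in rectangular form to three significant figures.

tan(βl) = tan(14°) = 0.249
Z_in = Z_0·(Z_L + jZ_0·tanβl)/(Z_0 + jZ_L·tanβl)
     = 50·(293 + j12.5)/(50 + j73.1)

Z_in ≈ 99.3 − j133 Ω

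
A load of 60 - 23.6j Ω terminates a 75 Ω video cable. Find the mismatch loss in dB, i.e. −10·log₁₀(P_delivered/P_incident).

Γ = (-15 − j23.6)/(135 − j23.6), |Γ| = 0.204
|Γ|² = 0.0416, so P_del/P_inc = 1 − |Γ|² = 0.958
ML = −10·log₁₀(1 − |Γ|²)

mismatch loss ≈ 0.185 dB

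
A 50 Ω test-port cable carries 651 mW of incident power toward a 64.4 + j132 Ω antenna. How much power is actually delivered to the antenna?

P_delivered ≈ 275 mW

|Γ| = |(14.4 + j132)/(114.4 + j132)| = 0.76
|Γ|² = 0.578
P_refl = |Γ|²·P_inc = 376 mW, P_del = (1 − |Γ|²)·P_inc = 275 mW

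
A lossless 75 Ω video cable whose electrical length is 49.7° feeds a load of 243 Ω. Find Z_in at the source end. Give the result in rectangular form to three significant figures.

Z_in ≈ 37.2 − j53.9 Ω

tan(βl) = tan(49.7°) = 1.18
Z_in = Z_0·(Z_L + jZ_0·tanβl)/(Z_0 + jZ_L·tanβl)
     = 75·(243 + j88.4)/(75 + j287)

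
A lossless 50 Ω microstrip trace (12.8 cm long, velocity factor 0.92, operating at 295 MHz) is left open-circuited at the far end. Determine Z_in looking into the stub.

Z_in ≈ −j43.1 Ω

λ = v/f = 0.92·c / 295 MHz = 0.936 m
βl = 2π·l/λ = 2π × 0.137 = 49.3°
tan(βl) = 1.16
For an open-circuited stub, Z_in = −jZ_0·cot(βl) = −jZ_0/tan(βl)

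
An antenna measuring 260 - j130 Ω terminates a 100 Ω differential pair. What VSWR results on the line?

VSWR ≈ 3.33

Γ = (Z_L − Z_0)/(Z_L + Z_0) = (160 − j130)/(360 − j130)
|Γ| = 206/383 = 0.539
VSWR = (1 + |Γ|)/(1 − |Γ|) = 1.54/0.461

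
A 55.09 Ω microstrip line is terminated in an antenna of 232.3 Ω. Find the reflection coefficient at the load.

Γ = 0.617

Γ = (Z_L − Z_0)/(Z_L + Z_0) = (232.3 − 55.09)/(232.3 + 55.09) = 177.2/287.4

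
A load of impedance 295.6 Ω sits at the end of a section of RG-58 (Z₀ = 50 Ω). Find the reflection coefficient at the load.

Γ = 0.711

Γ = (Z_L − Z_0)/(Z_L + Z_0) = (295.6 − 50)/(295.6 + 50) = 245.6/345.6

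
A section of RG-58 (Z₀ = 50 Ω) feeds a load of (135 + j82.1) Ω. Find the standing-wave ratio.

Γ = (Z_L − Z_0)/(Z_L + Z_0) = (85 + j82.1)/(185 + j82.1)
|Γ| = 118/202 = 0.584
VSWR = (1 + |Γ|)/(1 − |Γ|) = 1.58/0.416

VSWR ≈ 3.81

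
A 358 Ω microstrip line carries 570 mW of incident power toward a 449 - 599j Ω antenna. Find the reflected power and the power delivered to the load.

|Γ| = |(91 − j599)/(807 − j599)| = 0.603
|Γ|² = 0.363
P_refl = |Γ|²·P_inc = 207 mW, P_del = (1 − |Γ|²)·P_inc = 363 mW

P_reflected ≈ 207 mW; P_delivered ≈ 363 mW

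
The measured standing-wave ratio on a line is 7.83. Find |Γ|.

|Γ| ≈ 0.773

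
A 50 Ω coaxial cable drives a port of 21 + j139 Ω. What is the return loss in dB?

Γ = (-29 + j139)/(71 + j139), |Γ| = 0.91
RL = −20·log₁₀|Γ| = −20·log₁₀(0.91)

RL ≈ 0.822 dB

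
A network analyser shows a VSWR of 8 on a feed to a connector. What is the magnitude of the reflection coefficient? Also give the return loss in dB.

|Γ| = (S − 1)/(S + 1) = (8 − 1)/(8 + 1) = 7/9
RL = −20·log₁₀|Γ| = −20·log₁₀(0.778)

|Γ| ≈ 0.778; return loss ≈ 2.18 dB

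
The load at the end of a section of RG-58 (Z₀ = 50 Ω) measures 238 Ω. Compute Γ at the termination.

Γ = 0.653

Γ = (Z_L − Z_0)/(Z_L + Z_0) = (238 − 50)/(238 + 50) = 188/288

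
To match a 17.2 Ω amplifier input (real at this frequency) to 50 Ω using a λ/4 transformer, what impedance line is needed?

Z_qwt = √(Z_0·R_L) = √(50 × 17.2) = √860

Z_qwt ≈ 29.3 Ω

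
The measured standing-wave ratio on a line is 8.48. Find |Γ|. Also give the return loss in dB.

|Γ| = (S − 1)/(S + 1) = (8.48 − 1)/(8.48 + 1) = 7.48/9.48
RL = −20·log₁₀|Γ| = −20·log₁₀(0.789)

|Γ| ≈ 0.789; return loss ≈ 2.06 dB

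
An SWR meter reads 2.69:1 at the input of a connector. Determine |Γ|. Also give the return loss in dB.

|Γ| ≈ 0.458; return loss ≈ 6.78 dB

|Γ| = (S − 1)/(S + 1) = (2.69 − 1)/(2.69 + 1) = 1.69/3.69
RL = −20·log₁₀|Γ| = −20·log₁₀(0.458)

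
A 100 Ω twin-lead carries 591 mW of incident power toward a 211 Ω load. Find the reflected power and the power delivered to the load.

Γ = (211 − 100)/(211 + 100) = 0.357
|Γ|² = 0.127
P_refl = |Γ|²·P_inc = 75.3 mW, P_del = (1 − |Γ|²)·P_inc = 516 mW

P_reflected ≈ 75.3 mW; P_delivered ≈ 516 mW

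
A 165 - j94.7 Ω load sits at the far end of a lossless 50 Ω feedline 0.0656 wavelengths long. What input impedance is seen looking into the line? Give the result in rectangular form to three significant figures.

βl = 2π × 0.0656 = 23.6°
tan(βl) = tan(23.6°) = 0.437
Z_in = Z_0·(Z_L + jZ_0·tanβl)/(Z_0 + jZ_L·tanβl)
     = 50·(165 − j72.8)/(91.4 + j72.1)

Z_in ≈ 36.2 − j68.4 Ω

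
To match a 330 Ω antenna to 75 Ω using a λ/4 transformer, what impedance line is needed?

Z_qwt ≈ 157 Ω

Z_qwt = √(Z_0·R_L) = √(75 × 330) = √24750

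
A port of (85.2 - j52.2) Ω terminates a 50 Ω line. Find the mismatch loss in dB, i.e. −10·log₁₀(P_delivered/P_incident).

Γ = (35.2 − j52.2)/(135.2 − j52.2), |Γ| = 0.434
|Γ|² = 0.189, so P_del/P_inc = 1 − |Γ|² = 0.811
ML = −10·log₁₀(1 − |Γ|²)

mismatch loss ≈ 0.908 dB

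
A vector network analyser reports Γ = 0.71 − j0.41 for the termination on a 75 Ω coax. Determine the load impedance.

Z_L ≈ 97.5 − j244 Ω

Z_L = Z_0·(1 + Γ)/(1 − Γ) = 75·(1.71 − j0.41)/(0.29 + j0.41)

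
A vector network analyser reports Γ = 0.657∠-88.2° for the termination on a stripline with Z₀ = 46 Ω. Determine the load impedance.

Z_L ≈ 18.8 − j43.5 Ω

Z_L = Z_0·(1 + Γ)/(1 − Γ) = 46·(1.02 − j0.657)/(0.979 + j0.657)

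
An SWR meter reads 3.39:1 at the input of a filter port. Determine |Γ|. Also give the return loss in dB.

|Γ| = (S − 1)/(S + 1) = (3.39 − 1)/(3.39 + 1) = 2.39/4.39
RL = −20·log₁₀|Γ| = −20·log₁₀(0.544)

|Γ| ≈ 0.544; return loss ≈ 5.28 dB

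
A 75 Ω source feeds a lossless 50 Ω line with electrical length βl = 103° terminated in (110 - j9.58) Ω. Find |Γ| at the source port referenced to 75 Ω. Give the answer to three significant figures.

tan(βl) = -4.33
Z_in = Z_0·(Z_L + jZ_0·tanβl)/(Z_0 + jZ_L·tanβl) = 23.9 + j11.1 Ω
Γ_s = (Z_in − Z_s)/(Z_in + Z_s) = (-51.1 + j11.1)/(98.9 + j11.1), |Γ_s| = 0.525

|Γ| ≈ 0.525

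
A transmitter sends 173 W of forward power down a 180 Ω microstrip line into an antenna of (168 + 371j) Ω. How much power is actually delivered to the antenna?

|Γ| = |(-12 + j371)/(348 + j371)| = 0.73
|Γ|² = 0.533
P_refl = |Γ|²·P_inc = 92.1 W, P_del = (1 − |Γ|²)·P_inc = 80.9 W

P_delivered ≈ 80.9 W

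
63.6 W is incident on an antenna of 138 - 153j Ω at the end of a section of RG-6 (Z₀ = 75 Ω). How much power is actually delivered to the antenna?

P_delivered ≈ 38.3 W

|Γ| = |(63 − j153)/(213 − j153)| = 0.631
|Γ|² = 0.398
P_refl = |Γ|²·P_inc = 25.3 W, P_del = (1 − |Γ|²)·P_inc = 38.3 W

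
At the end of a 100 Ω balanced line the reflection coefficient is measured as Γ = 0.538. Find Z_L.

Z_L ≈ 333 Ω

Z_L = Z_0·(1 + Γ)/(1 − Γ) = 100·(1.54)/(0.462)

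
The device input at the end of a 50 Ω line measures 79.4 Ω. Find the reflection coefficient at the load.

Γ = (Z_L − Z_0)/(Z_L + Z_0) = (79.4 − 50)/(79.4 + 50) = 29.4/129.4

Γ = 0.227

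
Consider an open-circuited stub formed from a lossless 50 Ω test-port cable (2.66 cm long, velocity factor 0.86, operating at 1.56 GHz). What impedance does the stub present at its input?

λ = v/f = 0.86·c / 1.56 GHz = 0.165 m
βl = 2π·l/λ = 2π × 0.161 = 57.9°
tan(βl) = 1.59
For an open-circuited stub, Z_in = −jZ_0·cot(βl) = −jZ_0/tan(βl)

Z_in ≈ −j31.4 Ω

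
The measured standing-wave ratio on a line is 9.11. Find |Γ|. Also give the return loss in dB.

|Γ| ≈ 0.802; return loss ≈ 1.91 dB

|Γ| = (S − 1)/(S + 1) = (9.11 − 1)/(9.11 + 1) = 8.11/10.1
RL = −20·log₁₀|Γ| = −20·log₁₀(0.802)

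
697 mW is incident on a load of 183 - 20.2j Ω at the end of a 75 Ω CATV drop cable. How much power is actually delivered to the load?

|Γ| = |(108 − j20.2)/(258 − j20.2)| = 0.425
|Γ|² = 0.18
P_refl = |Γ|²·P_inc = 126 mW, P_del = (1 − |Γ|²)·P_inc = 571 mW

P_delivered ≈ 571 mW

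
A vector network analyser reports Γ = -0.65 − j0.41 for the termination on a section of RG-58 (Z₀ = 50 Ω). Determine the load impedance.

Z_L = Z_0·(1 + Γ)/(1 − Γ) = 50·(0.35 − j0.41)/(1.65 + j0.41)

Z_L ≈ 7.08 − j14.2 Ω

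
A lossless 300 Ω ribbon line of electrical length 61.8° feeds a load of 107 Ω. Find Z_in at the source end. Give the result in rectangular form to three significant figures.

tan(βl) = tan(61.8°) = 1.86
Z_in = Z_0·(Z_L + jZ_0·tanβl)/(Z_0 + jZ_L·tanβl)
     = 300·(107 + j559)/(300 + j200)

Z_in ≈ 332 + j339 Ω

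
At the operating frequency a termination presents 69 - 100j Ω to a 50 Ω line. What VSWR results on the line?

VSWR ≈ 4.79

Γ = (Z_L − Z_0)/(Z_L + Z_0) = (19 − j100)/(119 − j100)
|Γ| = 102/155 = 0.655
VSWR = (1 + |Γ|)/(1 − |Γ|) = 1.65/0.345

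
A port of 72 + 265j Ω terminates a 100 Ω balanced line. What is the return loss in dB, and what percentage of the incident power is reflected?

Γ = (-28 + j265)/(172 + j265), |Γ| = 0.843
RL = −20·log₁₀(0.843) = 1.48 dB
P_refl/P_inc = |Γ|² = 0.711

RL ≈ 1.48 dB; 71.1% of incident power reflected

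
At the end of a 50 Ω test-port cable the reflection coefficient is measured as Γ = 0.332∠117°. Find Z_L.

Z_L ≈ 31.5 + j21 Ω

Z_L = Z_0·(1 + Γ)/(1 − Γ) = 50·(0.849 + j0.296)/(1.15 − j0.296)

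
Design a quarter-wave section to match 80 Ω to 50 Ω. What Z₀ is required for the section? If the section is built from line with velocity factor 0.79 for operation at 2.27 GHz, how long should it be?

Z_qwt = √(Z_0·R_L) = √(50 × 80) = √4000
λ = 0.79·c/f = 0.104 m, so l = λ/4 = 0.0261 m

Z_qwt ≈ 63.2 Ω; length ≈ 2.61 cm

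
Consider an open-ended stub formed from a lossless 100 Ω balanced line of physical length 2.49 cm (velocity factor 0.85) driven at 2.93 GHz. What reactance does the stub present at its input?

X_in ≈ 23.1 Ω (inductive)

λ = v/f = 0.85·c / 2.93 GHz = 0.087 m
βl = 2π·l/λ = 2π × 0.286 = 103°
tan(βl) = -4.33
For an open-ended stub, Z_in = −jZ_0·cot(βl) = −jZ_0/tan(βl)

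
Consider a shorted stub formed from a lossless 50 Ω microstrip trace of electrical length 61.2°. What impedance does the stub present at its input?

tan(βl) = 1.82
For a shorted stub, Z_in = jZ_0·tan(βl)

Z_in ≈ +j90.9 Ω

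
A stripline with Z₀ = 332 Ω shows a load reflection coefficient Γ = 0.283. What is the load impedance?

Z_L ≈ 594 Ω

Z_L = Z_0·(1 + Γ)/(1 − Γ) = 332·(1.28)/(0.717)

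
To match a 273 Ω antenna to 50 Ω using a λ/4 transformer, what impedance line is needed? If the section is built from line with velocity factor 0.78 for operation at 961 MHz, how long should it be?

Z_qwt ≈ 117 Ω; length ≈ 6.09 cm

Z_qwt = √(Z_0·R_L) = √(50 × 273) = √13650
λ = 0.78·c/f = 0.243 m, so l = λ/4 = 0.0609 m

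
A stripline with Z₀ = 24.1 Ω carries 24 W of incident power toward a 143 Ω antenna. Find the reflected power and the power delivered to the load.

P_reflected ≈ 12.2 W; P_delivered ≈ 11.8 W

Γ = (143 − 24.1)/(143 + 24.1) = 0.712
|Γ|² = 0.506
P_refl = |Γ|²·P_inc = 12.2 W, P_del = (1 − |Γ|²)·P_inc = 11.8 W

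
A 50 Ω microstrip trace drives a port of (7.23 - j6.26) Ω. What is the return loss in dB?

RL ≈ 2.49 dB

Γ = (-42.77 − j6.26)/(57.23 − j6.26), |Γ| = 0.751
RL = −20·log₁₀|Γ| = −20·log₁₀(0.751)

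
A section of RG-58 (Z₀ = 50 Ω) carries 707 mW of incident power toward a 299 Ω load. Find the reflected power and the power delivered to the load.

Γ = (299 − 50)/(299 + 50) = 0.713
|Γ|² = 0.509
P_refl = |Γ|²·P_inc = 360 mW, P_del = (1 − |Γ|²)·P_inc = 347 mW

P_reflected ≈ 360 mW; P_delivered ≈ 347 mW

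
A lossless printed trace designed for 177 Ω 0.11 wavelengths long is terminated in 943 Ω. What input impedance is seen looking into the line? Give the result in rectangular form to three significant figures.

βl = 2π × 0.11 = 39.6°
tan(βl) = tan(39.6°) = 0.827
Z_in = Z_0·(Z_L + jZ_0·tanβl)/(Z_0 + jZ_L·tanβl)
     = 177·(943 + j146)/(177 + j780)

Z_in ≈ 77.8 − j196 Ω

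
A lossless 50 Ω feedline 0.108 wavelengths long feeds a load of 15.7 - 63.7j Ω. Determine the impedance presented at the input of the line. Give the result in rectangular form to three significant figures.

Z_in ≈ 6.21 − j12.3 Ω

βl = 2π × 0.108 = 38.9°
tan(βl) = tan(38.9°) = 0.806
Z_in = Z_0·(Z_L + jZ_0·tanβl)/(Z_0 + jZ_L·tanβl)
     = 50·(15.7 − j23.4)/(101 + j12.7)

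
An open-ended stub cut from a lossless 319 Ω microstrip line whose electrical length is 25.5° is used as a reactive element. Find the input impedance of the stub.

tan(βl) = 0.477
For an open-ended stub, Z_in = −jZ_0·cot(βl) = −jZ_0/tan(βl)

Z_in ≈ −j669 Ω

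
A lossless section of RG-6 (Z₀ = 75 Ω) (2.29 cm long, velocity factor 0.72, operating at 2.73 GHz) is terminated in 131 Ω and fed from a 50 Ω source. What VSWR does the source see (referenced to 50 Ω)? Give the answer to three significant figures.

VSWR ≈ 1.33

λ = v/f = 0.72·c / 2.73 GHz = 0.0791 m
βl = 2π·l/λ = 2π × 0.289 = 104°
tan(βl) = -3.95
Z_in = Z_0·(Z_L + jZ_0·tanβl)/(Z_0 + jZ_L·tanβl) = 44.7 + j12.5 Ω
Γ_s = (Z_in − Z_s)/(Z_in + Z_s) = (-5.25 + j12.5)/(94.7 + j12.5), |Γ_s| = 0.142
VSWR = (1 + |Γ_s|)/(1 − |Γ_s|)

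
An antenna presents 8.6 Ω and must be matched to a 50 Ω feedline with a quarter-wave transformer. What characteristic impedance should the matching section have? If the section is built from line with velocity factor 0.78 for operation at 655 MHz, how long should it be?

Z_qwt = √(Z_0·R_L) = √(50 × 8.6) = √430
λ = 0.78·c/f = 0.357 m, so l = λ/4 = 0.0893 m

Z_qwt ≈ 20.7 Ω; length ≈ 8.93 cm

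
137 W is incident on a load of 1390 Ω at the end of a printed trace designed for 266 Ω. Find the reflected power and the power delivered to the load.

P_reflected ≈ 63.1 W; P_delivered ≈ 73.9 W

Γ = (1390 − 266)/(1390 + 266) = 0.679
|Γ|² = 0.461
P_refl = |Γ|²·P_inc = 63.1 W, P_del = (1 − |Γ|²)·P_inc = 73.9 W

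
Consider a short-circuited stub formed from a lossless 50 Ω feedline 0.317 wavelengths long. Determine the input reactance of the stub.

X_in ≈ -112 Ω (capacitive)

βl = 2π × 0.317 = 114°
tan(βl) = -2.23
For a short-circuited stub, Z_in = jZ_0·tan(βl)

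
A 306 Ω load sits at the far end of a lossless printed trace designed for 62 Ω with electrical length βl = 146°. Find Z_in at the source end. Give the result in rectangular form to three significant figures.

tan(βl) = tan(146°) = -0.675
Z_in = Z_0·(Z_L + jZ_0·tanβl)/(Z_0 + jZ_L·tanβl)
     = 62·(306 − j41.8)/(62 − j206)

Z_in ≈ 36.8 + j80.8 Ω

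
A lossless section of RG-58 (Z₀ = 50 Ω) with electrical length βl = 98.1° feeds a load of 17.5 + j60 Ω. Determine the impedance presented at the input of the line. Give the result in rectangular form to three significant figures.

tan(βl) = tan(98.1°) = -7.03
Z_in = Z_0·(Z_L + jZ_0·tanβl)/(Z_0 + jZ_L·tanβl)
     = 50·(17.5 − j291)/(472 − j123)

Z_in ≈ 9.28 − j28.5 Ω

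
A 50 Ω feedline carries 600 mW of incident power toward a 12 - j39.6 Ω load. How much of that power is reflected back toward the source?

|Γ| = |(-38 − j39.6)/(62 − j39.6)| = 0.746
|Γ|² = 0.557
P_refl = |Γ|²·P_inc = 334 mW, P_del = (1 − |Γ|²)·P_inc = 266 mW

P_reflected ≈ 334 mW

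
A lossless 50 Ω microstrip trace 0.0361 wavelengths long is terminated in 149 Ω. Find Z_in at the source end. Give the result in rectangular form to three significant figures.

βl = 2π × 0.0361 = 13°
tan(βl) = tan(13°) = 0.231
Z_in = Z_0·(Z_L + jZ_0·tanβl)/(Z_0 + jZ_L·tanβl)
     = 50·(149 + j11.5)/(50 + j34.4)

Z_in ≈ 107 − j61.7 Ω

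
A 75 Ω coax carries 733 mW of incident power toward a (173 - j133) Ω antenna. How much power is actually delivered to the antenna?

P_delivered ≈ 480 mW

|Γ| = |(98 − j133)/(248 − j133)| = 0.587
|Γ|² = 0.345
P_refl = |Γ|²·P_inc = 253 mW, P_del = (1 − |Γ|²)·P_inc = 480 mW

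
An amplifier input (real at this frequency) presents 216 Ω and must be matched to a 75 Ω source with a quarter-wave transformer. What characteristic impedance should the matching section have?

Z_qwt ≈ 127 Ω

Z_qwt = √(Z_0·R_L) = √(75 × 216) = √16200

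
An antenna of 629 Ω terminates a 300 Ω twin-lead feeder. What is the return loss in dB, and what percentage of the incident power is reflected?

Γ = (629 − 300)/(629 + 300) = 0.354
RL = −20·log₁₀(0.354) = 9.02 dB
P_refl/P_inc = |Γ|² = 0.125

RL ≈ 9.02 dB; 12.5% of incident power reflected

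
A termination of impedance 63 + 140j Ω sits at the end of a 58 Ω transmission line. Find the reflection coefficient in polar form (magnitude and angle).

Γ = (Z_L − Z_0)/(Z_L + Z_0) = (5 + j140)/(121 + j140)
|Γ| = 140/185 = 0.757

Γ ≈ 0.757 ∠ 38.8°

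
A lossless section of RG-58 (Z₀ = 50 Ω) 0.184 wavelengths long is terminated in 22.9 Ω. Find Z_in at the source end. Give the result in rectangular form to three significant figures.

βl = 2π × 0.184 = 66.2°
tan(βl) = tan(66.2°) = 2.27
Z_in = Z_0·(Z_L + jZ_0·tanβl)/(Z_0 + jZ_L·tanβl)
     = 50·(22.9 + j114)/(50 + j52)

Z_in ≈ 67.7 + j43.1 Ω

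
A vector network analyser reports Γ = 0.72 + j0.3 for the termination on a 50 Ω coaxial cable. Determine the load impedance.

Z_L = Z_0·(1 + Γ)/(1 − Γ) = 50·(1.72 + j0.3)/(0.28 − j0.3)

Z_L ≈ 116 + j178 Ω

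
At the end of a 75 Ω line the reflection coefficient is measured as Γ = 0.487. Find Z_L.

Z_L = Z_0·(1 + Γ)/(1 − Γ) = 75·(1.49)/(0.513)

Z_L ≈ 217 Ω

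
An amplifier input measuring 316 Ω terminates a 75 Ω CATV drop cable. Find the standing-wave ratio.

VSWR ≈ 4.21

Γ = (316 − 75)/(316 + 75) = 0.616
VSWR = (1 + 0.616)/(1 − 0.616)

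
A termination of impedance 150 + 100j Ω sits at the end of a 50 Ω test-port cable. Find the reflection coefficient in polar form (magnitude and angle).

Γ = (Z_L − Z_0)/(Z_L + Z_0) = (100 + j100)/(200 + j100)
|Γ| = 141/224 = 0.632

Γ ≈ 0.632 ∠ 18.4°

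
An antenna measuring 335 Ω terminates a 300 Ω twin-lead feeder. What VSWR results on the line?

Γ = (335 − 300)/(335 + 300) = 0.0551
VSWR = (1 + 0.0551)/(1 − 0.0551)

VSWR ≈ 1.12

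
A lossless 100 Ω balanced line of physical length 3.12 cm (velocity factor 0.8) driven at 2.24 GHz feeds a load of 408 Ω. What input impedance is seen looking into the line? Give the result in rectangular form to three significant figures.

Z_in ≈ 26.1 + j24.8 Ω

λ = v/f = 0.8·c / 2.24 GHz = 0.107 m
βl = 2π·l/λ = 2π × 0.291 = 105°
tan(βl) = tan(105°) = -3.78
Z_in = Z_0·(Z_L + jZ_0·tanβl)/(Z_0 + jZ_L·tanβl)
     = 100·(408 − j378)/(100 − j1540)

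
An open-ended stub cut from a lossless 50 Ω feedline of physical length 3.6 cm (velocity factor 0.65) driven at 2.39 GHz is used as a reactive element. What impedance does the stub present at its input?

λ = v/f = 0.65·c / 2.39 GHz = 0.0816 m
βl = 2π·l/λ = 2π × 0.441 = 159°
tan(βl) = -0.387
For an open-ended stub, Z_in = −jZ_0·cot(βl) = −jZ_0/tan(βl)

Z_in ≈ +j129 Ω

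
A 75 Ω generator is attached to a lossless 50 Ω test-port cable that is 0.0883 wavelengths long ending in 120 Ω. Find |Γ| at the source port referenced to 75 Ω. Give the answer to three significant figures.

βl = 2π × 0.0883 = 31.8°
tan(βl) = 0.62
Z_in = Z_0·(Z_L + jZ_0·tanβl)/(Z_0 + jZ_L·tanβl) = 51.7 − j45.9 Ω
Γ_s = (Z_in − Z_s)/(Z_in + Z_s) = (-23.3 − j45.9)/(127 − j45.9), |Γ_s| = 0.382

|Γ| ≈ 0.382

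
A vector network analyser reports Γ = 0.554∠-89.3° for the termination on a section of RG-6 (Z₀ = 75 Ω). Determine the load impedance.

Z_L = Z_0·(1 + Γ)/(1 − Γ) = 75·(1.01 − j0.554)/(0.993 + j0.554)

Z_L ≈ 40.2 − j64.2 Ω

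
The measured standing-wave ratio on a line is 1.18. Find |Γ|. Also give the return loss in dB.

|Γ| ≈ 0.0826; return loss ≈ 21.7 dB

|Γ| = (S − 1)/(S + 1) = (1.18 − 1)/(1.18 + 1) = 0.18/2.18
RL = −20·log₁₀|Γ| = −20·log₁₀(0.0826)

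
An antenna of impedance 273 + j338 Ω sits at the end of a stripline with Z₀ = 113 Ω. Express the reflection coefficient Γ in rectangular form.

Γ = (Z_L − Z_0)/(Z_L + Z_0) = (160 + j338)/(386 + j338)

Γ ≈ 0.669 + j0.29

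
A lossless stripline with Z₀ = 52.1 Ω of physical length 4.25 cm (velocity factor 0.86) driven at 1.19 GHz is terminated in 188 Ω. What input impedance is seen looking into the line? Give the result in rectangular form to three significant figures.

λ = v/f = 0.86·c / 1.19 GHz = 0.217 m
βl = 2π·l/λ = 2π × 0.196 = 70.6°
tan(βl) = tan(70.6°) = 2.83
Z_in = Z_0·(Z_L + jZ_0·tanβl)/(Z_0 + jZ_L·tanβl)
     = 52.1·(188 + j148)/(52.1 + j533)

Z_in ≈ 16.1 − j16.8 Ω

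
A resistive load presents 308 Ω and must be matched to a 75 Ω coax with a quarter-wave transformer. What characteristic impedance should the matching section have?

Z_qwt ≈ 152 Ω

Z_qwt = √(Z_0·R_L) = √(75 × 308) = √23100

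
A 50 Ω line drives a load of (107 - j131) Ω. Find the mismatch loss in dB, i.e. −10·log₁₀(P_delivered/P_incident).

Γ = (57 − j131)/(157 − j131), |Γ| = 0.699
|Γ|² = 0.488, so P_del/P_inc = 1 − |Γ|² = 0.512
ML = −10·log₁₀(1 − |Γ|²)

mismatch loss ≈ 2.91 dB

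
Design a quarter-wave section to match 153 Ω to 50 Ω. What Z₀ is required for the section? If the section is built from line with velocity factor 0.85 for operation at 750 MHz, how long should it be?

Z_qwt ≈ 87.5 Ω; length ≈ 8.5 cm

Z_qwt = √(Z_0·R_L) = √(50 × 153) = √7650
λ = 0.85·c/f = 0.34 m, so l = λ/4 = 0.085 m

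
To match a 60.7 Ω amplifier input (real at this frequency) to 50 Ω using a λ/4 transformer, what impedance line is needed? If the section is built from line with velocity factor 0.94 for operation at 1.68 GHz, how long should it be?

Z_qwt = √(Z_0·R_L) = √(50 × 60.7) = √3035
λ = 0.94·c/f = 0.168 m, so l = λ/4 = 0.042 m

Z_qwt ≈ 55.1 Ω; length ≈ 4.2 cm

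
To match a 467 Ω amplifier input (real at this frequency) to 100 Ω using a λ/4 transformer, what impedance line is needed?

Z_qwt ≈ 216 Ω

Z_qwt = √(Z_0·R_L) = √(100 × 467) = √46700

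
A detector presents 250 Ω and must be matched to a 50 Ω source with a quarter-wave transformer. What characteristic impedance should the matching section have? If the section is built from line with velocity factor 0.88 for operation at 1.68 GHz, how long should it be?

Z_qwt = √(Z_0·R_L) = √(50 × 250) = √12500
λ = 0.88·c/f = 0.157 m, so l = λ/4 = 0.0393 m

Z_qwt ≈ 112 Ω; length ≈ 3.93 cm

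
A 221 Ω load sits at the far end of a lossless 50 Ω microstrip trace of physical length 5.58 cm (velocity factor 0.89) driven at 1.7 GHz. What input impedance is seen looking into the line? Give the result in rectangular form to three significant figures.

λ = v/f = 0.89·c / 1.7 GHz = 0.157 m
βl = 2π·l/λ = 2π × 0.355 = 128°
tan(βl) = tan(128°) = -1.28
Z_in = Z_0·(Z_L + jZ_0·tanβl)/(Z_0 + jZ_L·tanβl)
     = 50·(221 − j64.2)/(50 − j284)

Z_in ≈ 17.6 + j35.8 Ω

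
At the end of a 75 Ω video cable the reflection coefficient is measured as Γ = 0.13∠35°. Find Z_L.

Z_L = Z_0·(1 + Γ)/(1 − Γ) = 75·(1.11 + j0.0746)/(0.894 − j0.0746)

Z_L ≈ 91.7 + j13.9 Ω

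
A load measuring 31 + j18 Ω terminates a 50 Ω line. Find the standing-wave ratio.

VSWR ≈ 1.92

Γ = (Z_L − Z_0)/(Z_L + Z_0) = (-19 + j18)/(81 + j18)
|Γ| = 26.2/83 = 0.315
VSWR = (1 + |Γ|)/(1 − |Γ|) = 1.32/0.685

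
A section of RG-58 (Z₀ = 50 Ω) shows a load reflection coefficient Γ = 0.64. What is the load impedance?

Z_L = Z_0·(1 + Γ)/(1 − Γ) = 50·(1.64)/(0.36)

Z_L ≈ 228 Ω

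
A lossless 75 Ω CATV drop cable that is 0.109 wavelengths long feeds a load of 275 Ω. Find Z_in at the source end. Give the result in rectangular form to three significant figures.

Z_in ≈ 46 − j76.5 Ω

βl = 2π × 0.109 = 39.2°
tan(βl) = tan(39.2°) = 0.817
Z_in = Z_0·(Z_L + jZ_0·tanβl)/(Z_0 + jZ_L·tanβl)
     = 75·(275 + j61.3)/(75 + j225)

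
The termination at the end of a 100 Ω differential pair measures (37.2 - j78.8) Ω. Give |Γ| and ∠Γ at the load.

Γ = (Z_L − Z_0)/(Z_L + Z_0) = (-62.8 − j78.8)/(137.2 − j78.8)
|Γ| = 101/158 = 0.637

Γ ≈ 0.637 ∠ -98.7°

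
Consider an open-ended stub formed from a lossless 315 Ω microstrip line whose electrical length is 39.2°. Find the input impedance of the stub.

tan(βl) = 0.816
For an open-ended stub, Z_in = −jZ_0·cot(βl) = −jZ_0/tan(βl)

Z_in ≈ −j386 Ω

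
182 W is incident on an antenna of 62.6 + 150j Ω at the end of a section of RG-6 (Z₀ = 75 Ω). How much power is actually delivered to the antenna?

P_delivered ≈ 82.5 W

|Γ| = |(-12.4 + j150)/(137.6 + j150)| = 0.739
|Γ|² = 0.547
P_refl = |Γ|²·P_inc = 99.5 W, P_del = (1 − |Γ|²)·P_inc = 82.5 W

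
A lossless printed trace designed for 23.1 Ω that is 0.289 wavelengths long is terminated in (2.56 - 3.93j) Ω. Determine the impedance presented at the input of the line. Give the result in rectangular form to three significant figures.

βl = 2π × 0.289 = 104°
tan(βl) = tan(104°) = -4
Z_in = Z_0·(Z_L + jZ_0·tanβl)/(Z_0 + jZ_L·tanβl)
     = 23.1·(2.56 − j96.3)/(7.38 − j10.2)

Z_in ≈ 146 − j99.3 Ω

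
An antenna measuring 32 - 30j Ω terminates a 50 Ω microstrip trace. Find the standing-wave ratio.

VSWR ≈ 2.34

Γ = (Z_L − Z_0)/(Z_L + Z_0) = (-18 − j30)/(82 − j30)
|Γ| = 35/87.3 = 0.401
VSWR = (1 + |Γ|)/(1 − |Γ|) = 1.4/0.599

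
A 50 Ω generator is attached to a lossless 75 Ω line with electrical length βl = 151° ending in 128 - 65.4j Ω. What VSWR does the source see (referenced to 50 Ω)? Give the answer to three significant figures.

VSWR ≈ 3.38

tan(βl) = -0.554
Z_in = Z_0·(Z_L + jZ_0·tanβl)/(Z_0 + jZ_L·tanβl) = 144 + j56.7 Ω
Γ_s = (Z_in − Z_s)/(Z_in + Z_s) = (94 + j56.7)/(194 + j56.7), |Γ_s| = 0.543
VSWR = (1 + |Γ_s|)/(1 − |Γ_s|)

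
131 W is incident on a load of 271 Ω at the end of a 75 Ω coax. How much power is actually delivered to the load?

P_delivered ≈ 89 W

Γ = (271 − 75)/(271 + 75) = 0.566
|Γ|² = 0.321
P_refl = |Γ|²·P_inc = 42 W, P_del = (1 − |Γ|²)·P_inc = 89 W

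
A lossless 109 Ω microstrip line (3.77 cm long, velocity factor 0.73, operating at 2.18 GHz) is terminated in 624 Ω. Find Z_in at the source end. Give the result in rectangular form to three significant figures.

λ = v/f = 0.73·c / 2.18 GHz = 0.1 m
βl = 2π·l/λ = 2π × 0.375 = 135°
tan(βl) = tan(135°) = -0.997
Z_in = Z_0·(Z_L + jZ_0·tanβl)/(Z_0 + jZ_L·tanβl)
     = 109·(624 − j109)/(109 − j622)

Z_in ≈ 37.1 + j103 Ω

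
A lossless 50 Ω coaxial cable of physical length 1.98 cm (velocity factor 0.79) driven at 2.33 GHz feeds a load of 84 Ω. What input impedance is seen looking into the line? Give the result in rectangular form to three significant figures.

λ = v/f = 0.79·c / 2.33 GHz = 0.102 m
βl = 2π·l/λ = 2π × 0.195 = 70.1°
tan(βl) = tan(70.1°) = 2.76
Z_in = Z_0·(Z_L + jZ_0·tanβl)/(Z_0 + jZ_L·tanβl)
     = 50·(84 + j138)/(50 + j232)

Z_in ≈ 32.2 − j11.2 Ω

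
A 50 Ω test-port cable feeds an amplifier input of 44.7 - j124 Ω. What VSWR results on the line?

Γ = (Z_L − Z_0)/(Z_L + Z_0) = (-5.3 − j124)/(94.7 − j124)
|Γ| = 124/156 = 0.795
VSWR = (1 + |Γ|)/(1 − |Γ|) = 1.8/0.205

VSWR ≈ 8.78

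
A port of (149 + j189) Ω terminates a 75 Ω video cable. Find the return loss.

Γ = (74 + j189)/(224 + j189), |Γ| = 0.693
RL = −20·log₁₀|Γ| = −20·log₁₀(0.693)

RL ≈ 3.19 dB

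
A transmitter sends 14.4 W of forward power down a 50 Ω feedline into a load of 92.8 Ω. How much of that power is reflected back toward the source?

Γ = (92.8 − 50)/(92.8 + 50) = 0.3
|Γ|² = 0.0898
P_refl = |Γ|²·P_inc = 1.29 W, P_del = (1 − |Γ|²)·P_inc = 13.1 W

P_reflected ≈ 1.29 W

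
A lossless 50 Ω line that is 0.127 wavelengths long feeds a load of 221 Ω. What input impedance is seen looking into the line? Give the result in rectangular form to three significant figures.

Z_in ≈ 21 − j44.1 Ω

βl = 2π × 0.127 = 45.7°
tan(βl) = tan(45.7°) = 1.03
Z_in = Z_0·(Z_L + jZ_0·tanβl)/(Z_0 + jZ_L·tanβl)
     = 50·(221 + j51.3)/(50 + j227)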